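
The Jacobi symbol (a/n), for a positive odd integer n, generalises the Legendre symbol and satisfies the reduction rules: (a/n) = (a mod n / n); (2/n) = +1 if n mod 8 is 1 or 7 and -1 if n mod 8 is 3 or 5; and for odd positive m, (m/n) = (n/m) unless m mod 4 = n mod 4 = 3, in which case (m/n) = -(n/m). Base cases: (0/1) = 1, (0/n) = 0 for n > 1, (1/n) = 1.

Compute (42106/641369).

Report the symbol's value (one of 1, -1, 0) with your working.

42106 = 2^1·21053; (2/641369) = +1 since 641369 mod 8 = 1, so (42106/641369) = (+1)^1·(21053/641369); sign now +1
reciprocity: (21053/641369) = +1·(641369/21053) since 21053 mod 4 = 1, 641369 mod 4 = 1; sign now +1
(641369/21053) = (9779/21053)   [reduce mod 21053]
reciprocity: (9779/21053) = +1·(21053/9779) since 9779 mod 4 = 3, 21053 mod 4 = 1; sign now +1
(21053/9779) = (1495/9779)   [reduce mod 9779]
reciprocity: (1495/9779) = -1·(9779/1495) since 1495 mod 4 = 3, 9779 mod 4 = 3; sign now -1
(9779/1495) = (809/1495)   [reduce mod 1495]
reciprocity: (809/1495) = +1·(1495/809) since 809 mod 4 = 1, 1495 mod 4 = 3; sign now -1
(1495/809) = (686/809)   [reduce mod 809]
686 = 2^1·343; (2/809) = +1 since 809 mod 8 = 1, so (686/809) = (+1)^1·(343/809); sign now -1
reciprocity: (343/809) = +1·(809/343) since 343 mod 4 = 3, 809 mod 4 = 1; sign now -1
(809/343) = (123/343)   [reduce mod 343]
reciprocity: (123/343) = -1·(343/123) since 123 mod 4 = 3, 343 mod 4 = 3; sign now +1
(343/123) = (97/123)   [reduce mod 123]
reciprocity: (97/123) = +1·(123/97) since 97 mod 4 = 1, 123 mod 4 = 3; sign now +1
(123/97) = (26/97)   [reduce mod 97]
26 = 2^1·13; (2/97) = +1 since 97 mod 8 = 1, so (26/97) = (+1)^1·(13/97); sign now +1
reciprocity: (13/97) = +1·(97/13) since 13 mod 4 = 1, 97 mod 4 = 1; sign now +1
(97/13) = (6/13)   [reduce mod 13]
6 = 2^1·3; (2/13) = -1 since 13 mod 8 = 5, so (6/13) = (-1)^1·(3/13); sign now -1
reciprocity: (3/13) = +1·(13/3) since 3 mod 4 = 3, 13 mod 4 = 1; sign now -1
(13/3) = (1/3)   [reduce mod 3]
(1/3) = 1; final value = sign = -1

-1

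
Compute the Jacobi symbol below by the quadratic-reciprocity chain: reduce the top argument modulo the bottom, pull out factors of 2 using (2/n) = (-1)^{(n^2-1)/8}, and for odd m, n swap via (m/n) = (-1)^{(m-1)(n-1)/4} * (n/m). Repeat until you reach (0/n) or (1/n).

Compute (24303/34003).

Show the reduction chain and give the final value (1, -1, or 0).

-1

reciprocity: (24303/34003) = -1·(34003/24303) since 24303 mod 4 = 3, 34003 mod 4 = 3; sign now -1
(34003/24303) = (9700/24303)   [reduce mod 24303]
9700 = 2^2·2425; (2/24303) = +1 since 24303 mod 8 = 7, so (9700/24303) = (+1)^2·(2425/24303); sign now -1
reciprocity: (2425/24303) = +1·(24303/2425) since 2425 mod 4 = 1, 24303 mod 4 = 3; sign now -1
(24303/2425) = (53/2425)   [reduce mod 2425]
reciprocity: (53/2425) = +1·(2425/53) since 53 mod 4 = 1, 2425 mod 4 = 1; sign now -1
(2425/53) = (40/53)   [reduce mod 53]
40 = 2^3·5; (2/53) = -1 since 53 mod 8 = 5, so (40/53) = (-1)^3·(5/53); sign now +1
reciprocity: (5/53) = +1·(53/5) since 5 mod 4 = 1, 53 mod 4 = 1; sign now +1
(53/5) = (3/5)   [reduce mod 5]
reciprocity: (3/5) = +1·(5/3) since 3 mod 4 = 3, 5 mod 4 = 1; sign now +1
(5/3) = (2/3)   [reduce mod 3]
2 = 2^1·1; (2/3) = -1 since 3 mod 8 = 3, so (2/3) = (-1)^1·(1/3); sign now -1
(1/3) = 1; final value = sign = -1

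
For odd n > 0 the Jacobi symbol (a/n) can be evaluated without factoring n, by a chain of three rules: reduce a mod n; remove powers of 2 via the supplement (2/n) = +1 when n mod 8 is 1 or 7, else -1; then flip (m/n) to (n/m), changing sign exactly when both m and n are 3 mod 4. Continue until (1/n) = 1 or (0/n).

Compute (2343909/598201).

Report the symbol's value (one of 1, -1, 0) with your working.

-1

(2343909/598201): 2343909 mod 598201 = 549306, so (2343909/598201) = (549306/598201)
factor out 2^1: 549306 = 2^1·274653; with 598201 mod 8 = 1, (2/598201) = +1; sign now +1; continue with (274653/598201)
flip (274653/598201) -> (598201/274653): both odd, 274653 mod 4 = 1, 598201 mod 4 = 1, so the flip contributes +1; sign now +1
(598201/274653): 598201 mod 274653 = 48895, so (598201/274653) = (48895/274653)
flip (48895/274653) -> (274653/48895): both odd, 48895 mod 4 = 3, 274653 mod 4 = 1, so the flip contributes +1; sign now +1
(274653/48895): 274653 mod 48895 = 30178, so (274653/48895) = (30178/48895)
factor out 2^1: 30178 = 2^1·15089; with 48895 mod 8 = 7, (2/48895) = +1; sign now +1; continue with (15089/48895)
flip (15089/48895) -> (48895/15089): both odd, 15089 mod 4 = 1, 48895 mod 4 = 3, so the flip contributes +1; sign now +1
(48895/15089): 48895 mod 15089 = 3628, so (48895/15089) = (3628/15089)
factor out 2^2: 3628 = 2^2·907; with 15089 mod 8 = 1, (2/15089) = +1; sign now +1; continue with (907/15089)
flip (907/15089) -> (15089/907): both odd, 907 mod 4 = 3, 15089 mod 4 = 1, so the flip contributes +1; sign now +1
(15089/907): 15089 mod 907 = 577, so (15089/907) = (577/907)
flip (577/907) -> (907/577): both odd, 577 mod 4 = 1, 907 mod 4 = 3, so the flip contributes +1; sign now +1
(907/577): 907 mod 577 = 330, so (907/577) = (330/577)
factor out 2^1: 330 = 2^1·165; with 577 mod 8 = 1, (2/577) = +1; sign now +1; continue with (165/577)
flip (165/577) -> (577/165): both odd, 165 mod 4 = 1, 577 mod 4 = 1, so the flip contributes +1; sign now +1
(577/165): 577 mod 165 = 82, so (577/165) = (82/165)
factor out 2^1: 82 = 2^1·41; with 165 mod 8 = 5, (2/165) = -1; sign now -1; continue with (41/165)
flip (41/165) -> (165/41): both odd, 41 mod 4 = 1, 165 mod 4 = 1, so the flip contributes +1; sign now -1
(165/41): 165 mod 41 = 1, so (165/41) = (1/41)
reached (1/41) = 1, so the symbol is -1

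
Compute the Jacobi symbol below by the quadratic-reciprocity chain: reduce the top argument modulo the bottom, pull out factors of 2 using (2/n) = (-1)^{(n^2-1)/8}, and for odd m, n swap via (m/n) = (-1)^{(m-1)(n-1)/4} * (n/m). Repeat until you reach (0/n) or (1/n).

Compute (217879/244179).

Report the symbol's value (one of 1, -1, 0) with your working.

flip (217879/244179) -> (244179/217879): both odd, 217879 mod 4 = 3, 244179 mod 4 = 3, so the flip contributes -1; sign now -1
(244179/217879): 244179 mod 217879 = 26300, so (244179/217879) = (26300/217879)
factor out 2^2: 26300 = 2^2·6575; with 217879 mod 8 = 7, (2/217879) = +1; sign now -1; continue with (6575/217879)
flip (6575/217879) -> (217879/6575): both odd, 6575 mod 4 = 3, 217879 mod 4 = 3, so the flip contributes -1; sign now +1
(217879/6575): 217879 mod 6575 = 904, so (217879/6575) = (904/6575)
factor out 2^3: 904 = 2^3·113; with 6575 mod 8 = 7, (2/6575) = +1; sign now +1; continue with (113/6575)
flip (113/6575) -> (6575/113): both odd, 113 mod 4 = 1, 6575 mod 4 = 3, so the flip contributes +1; sign now +1
(6575/113): 6575 mod 113 = 21, so (6575/113) = (21/113)
flip (21/113) -> (113/21): both odd, 21 mod 4 = 1, 113 mod 4 = 1, so the flip contributes +1; sign now +1
(113/21): 113 mod 21 = 8, so (113/21) = (8/21)
factor out 2^3: 8 = 2^3·1; with 21 mod 8 = 5, (2/21) = -1; sign now -1; continue with (1/21)
reached (1/21) = 1, so the symbol is -1

-1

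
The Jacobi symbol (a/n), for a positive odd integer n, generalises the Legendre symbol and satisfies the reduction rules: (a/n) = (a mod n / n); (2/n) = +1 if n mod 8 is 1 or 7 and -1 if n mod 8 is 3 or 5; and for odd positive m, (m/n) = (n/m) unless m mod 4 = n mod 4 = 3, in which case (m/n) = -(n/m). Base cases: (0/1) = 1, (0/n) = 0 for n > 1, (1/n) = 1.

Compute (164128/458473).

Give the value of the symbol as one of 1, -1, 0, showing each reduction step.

164128 = 2^5·5129; (2/458473) = +1 since 458473 mod 8 = 1, so (164128/458473) = (+1)^5·(5129/458473); sign now +1
reciprocity: (5129/458473) = +1·(458473/5129) since 5129 mod 4 = 1, 458473 mod 4 = 1; sign now +1
(458473/5129) = (1992/5129)   [reduce mod 5129]
1992 = 2^3·249; (2/5129) = +1 since 5129 mod 8 = 1, so (1992/5129) = (+1)^3·(249/5129); sign now +1
reciprocity: (249/5129) = +1·(5129/249) since 249 mod 4 = 1, 5129 mod 4 = 1; sign now +1
(5129/249) = (149/249)   [reduce mod 249]
reciprocity: (149/249) = +1·(249/149) since 149 mod 4 = 1, 249 mod 4 = 1; sign now +1
(249/149) = (100/149)   [reduce mod 149]
100 = 2^2·25; (2/149) = -1 since 149 mod 8 = 5, so (100/149) = (-1)^2·(25/149); sign now +1
reciprocity: (25/149) = +1·(149/25) since 25 mod 4 = 1, 149 mod 4 = 1; sign now +1
(149/25) = (24/25)   [reduce mod 25]
24 = 2^3·3; (2/25) = +1 since 25 mod 8 = 1, so (24/25) = (+1)^3·(3/25); sign now +1
reciprocity: (3/25) = +1·(25/3) since 3 mod 4 = 3, 25 mod 4 = 1; sign now +1
(25/3) = (1/3)   [reduce mod 3]
(1/3) = 1; final value = sign = +1

1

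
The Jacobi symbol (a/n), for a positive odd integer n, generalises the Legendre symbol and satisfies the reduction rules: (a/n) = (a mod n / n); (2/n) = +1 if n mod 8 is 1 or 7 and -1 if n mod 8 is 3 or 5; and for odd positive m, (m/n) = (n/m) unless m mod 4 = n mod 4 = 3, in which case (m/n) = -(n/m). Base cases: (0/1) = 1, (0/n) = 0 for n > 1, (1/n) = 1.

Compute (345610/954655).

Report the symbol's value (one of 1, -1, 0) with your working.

345610 = 2^1·172805; (2/954655) = +1 since 954655 mod 8 = 7, so (345610/954655) = (+1)^1·(172805/954655); sign now +1
reciprocity: (172805/954655) = +1·(954655/172805) since 172805 mod 4 = 1, 954655 mod 4 = 3; sign now +1
(954655/172805) = (90630/172805)   [reduce mod 172805]
90630 = 2^1·45315; (2/172805) = -1 since 172805 mod 8 = 5, so (90630/172805) = (-1)^1·(45315/172805); sign now -1
reciprocity: (45315/172805) = +1·(172805/45315) since 45315 mod 4 = 3, 172805 mod 4 = 1; sign now -1
(172805/45315) = (36860/45315)   [reduce mod 45315]
36860 = 2^2·9215; (2/45315) = -1 since 45315 mod 8 = 3, so (36860/45315) = (-1)^2·(9215/45315); sign now -1
reciprocity: (9215/45315) = -1·(45315/9215) since 9215 mod 4 = 3, 45315 mod 4 = 3; sign now +1
(45315/9215) = (8455/9215)   [reduce mod 9215]
reciprocity: (8455/9215) = -1·(9215/8455) since 8455 mod 4 = 3, 9215 mod 4 = 3; sign now -1
(9215/8455) = (760/8455)   [reduce mod 8455]
760 = 2^3·95; (2/8455) = +1 since 8455 mod 8 = 7, so (760/8455) = (+1)^3·(95/8455); sign now -1
reciprocity: (95/8455) = -1·(8455/95) since 95 mod 4 = 3, 8455 mod 4 = 3; sign now +1
(8455/95) = (0/95)   [reduce mod 95]
(0/95) = 0   [gcd(a, n) > 1]; final value = 0

0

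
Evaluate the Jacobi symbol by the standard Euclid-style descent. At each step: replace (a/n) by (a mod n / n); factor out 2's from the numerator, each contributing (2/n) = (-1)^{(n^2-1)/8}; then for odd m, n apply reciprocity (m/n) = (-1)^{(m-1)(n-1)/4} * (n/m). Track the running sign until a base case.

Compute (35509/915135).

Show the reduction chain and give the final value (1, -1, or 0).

1

reciprocity: (35509/915135) = +1·(915135/35509) since 35509 mod 4 = 1, 915135 mod 4 = 3; sign now +1
(915135/35509) = (27410/35509)   [reduce mod 35509]
27410 = 2^1·13705; (2/35509) = -1 since 35509 mod 8 = 5, so (27410/35509) = (-1)^1·(13705/35509); sign now -1
reciprocity: (13705/35509) = +1·(35509/13705) since 13705 mod 4 = 1, 35509 mod 4 = 1; sign now -1
(35509/13705) = (8099/13705)   [reduce mod 13705]
reciprocity: (8099/13705) = +1·(13705/8099) since 8099 mod 4 = 3, 13705 mod 4 = 1; sign now -1
(13705/8099) = (5606/8099)   [reduce mod 8099]
5606 = 2^1·2803; (2/8099) = -1 since 8099 mod 8 = 3, so (5606/8099) = (-1)^1·(2803/8099); sign now +1
reciprocity: (2803/8099) = -1·(8099/2803) since 2803 mod 4 = 3, 8099 mod 4 = 3; sign now -1
(8099/2803) = (2493/2803)   [reduce mod 2803]
reciprocity: (2493/2803) = +1·(2803/2493) since 2493 mod 4 = 1, 2803 mod 4 = 3; sign now -1
(2803/2493) = (310/2493)   [reduce mod 2493]
310 = 2^1·155; (2/2493) = -1 since 2493 mod 8 = 5, so (310/2493) = (-1)^1·(155/2493); sign now +1
reciprocity: (155/2493) = +1·(2493/155) since 155 mod 4 = 3, 2493 mod 4 = 1; sign now +1
(2493/155) = (13/155)   [reduce mod 155]
reciprocity: (13/155) = +1·(155/13) since 13 mod 4 = 1, 155 mod 4 = 3; sign now +1
(155/13) = (12/13)   [reduce mod 13]
12 = 2^2·3; (2/13) = -1 since 13 mod 8 = 5, so (12/13) = (-1)^2·(3/13); sign now +1
reciprocity: (3/13) = +1·(13/3) since 3 mod 4 = 3, 13 mod 4 = 1; sign now +1
(13/3) = (1/3)   [reduce mod 3]
(1/3) = 1; final value = sign = +1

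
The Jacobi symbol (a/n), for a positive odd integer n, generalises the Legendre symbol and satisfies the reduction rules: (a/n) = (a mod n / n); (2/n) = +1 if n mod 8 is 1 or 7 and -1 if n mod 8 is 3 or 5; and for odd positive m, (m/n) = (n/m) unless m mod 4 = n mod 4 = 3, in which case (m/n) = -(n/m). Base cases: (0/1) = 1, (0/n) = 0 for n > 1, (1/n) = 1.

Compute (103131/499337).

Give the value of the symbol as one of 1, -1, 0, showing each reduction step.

-1

flip (103131/499337) -> (499337/103131): both odd, 103131 mod 4 = 3, 499337 mod 4 = 1, so the flip contributes +1; sign now +1
(499337/103131): 499337 mod 103131 = 86813, so (499337/103131) = (86813/103131)
flip (86813/103131) -> (103131/86813): both odd, 86813 mod 4 = 1, 103131 mod 4 = 3, so the flip contributes +1; sign now +1
(103131/86813): 103131 mod 86813 = 16318, so (103131/86813) = (16318/86813)
factor out 2^1: 16318 = 2^1·8159; with 86813 mod 8 = 5, (2/86813) = -1; sign now -1; continue with (8159/86813)
flip (8159/86813) -> (86813/8159): both odd, 8159 mod 4 = 3, 86813 mod 4 = 1, so the flip contributes +1; sign now -1
(86813/8159): 86813 mod 8159 = 5223, so (86813/8159) = (5223/8159)
flip (5223/8159) -> (8159/5223): both odd, 5223 mod 4 = 3, 8159 mod 4 = 3, so the flip contributes -1; sign now +1
(8159/5223): 8159 mod 5223 = 2936, so (8159/5223) = (2936/5223)
factor out 2^3: 2936 = 2^3·367; with 5223 mod 8 = 7, (2/5223) = +1; sign now +1; continue with (367/5223)
flip (367/5223) -> (5223/367): both odd, 367 mod 4 = 3, 5223 mod 4 = 3, so the flip contributes -1; sign now -1
(5223/367): 5223 mod 367 = 85, so (5223/367) = (85/367)
flip (85/367) -> (367/85): both odd, 85 mod 4 = 1, 367 mod 4 = 3, so the flip contributes +1; sign now -1
(367/85): 367 mod 85 = 27, so (367/85) = (27/85)
flip (27/85) -> (85/27): both odd, 27 mod 4 = 3, 85 mod 4 = 1, so the flip contributes +1; sign now -1
(85/27): 85 mod 27 = 4, so (85/27) = (4/27)
factor out 2^2: 4 = 2^2·1; with 27 mod 8 = 3, (2/27) = -1; sign now -1; continue with (1/27)
reached (1/27) = 1, so the symbol is -1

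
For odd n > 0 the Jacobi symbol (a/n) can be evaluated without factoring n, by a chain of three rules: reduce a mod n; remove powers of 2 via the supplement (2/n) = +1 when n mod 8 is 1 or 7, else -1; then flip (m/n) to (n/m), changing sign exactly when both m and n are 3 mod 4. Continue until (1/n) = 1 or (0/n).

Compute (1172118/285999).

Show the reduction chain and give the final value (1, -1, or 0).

(1172118/285999): 1172118 mod 285999 = 28122, so (1172118/285999) = (28122/285999)
factor out 2^1: 28122 = 2^1·14061; with 285999 mod 8 = 7, (2/285999) = +1; sign now +1; continue with (14061/285999)
flip (14061/285999) -> (285999/14061): both odd, 14061 mod 4 = 1, 285999 mod 4 = 3, so the flip contributes +1; sign now +1
(285999/14061): 285999 mod 14061 = 4779, so (285999/14061) = (4779/14061)
flip (4779/14061) -> (14061/4779): both odd, 4779 mod 4 = 3, 14061 mod 4 = 1, so the flip contributes +1; sign now +1
(14061/4779): 14061 mod 4779 = 4503, so (14061/4779) = (4503/4779)
flip (4503/4779) -> (4779/4503): both odd, 4503 mod 4 = 3, 4779 mod 4 = 3, so the flip contributes -1; sign now -1
(4779/4503): 4779 mod 4503 = 276, so (4779/4503) = (276/4503)
factor out 2^2: 276 = 2^2·69; with 4503 mod 8 = 7, (2/4503) = +1; sign now -1; continue with (69/4503)
flip (69/4503) -> (4503/69): both odd, 69 mod 4 = 1, 4503 mod 4 = 3, so the flip contributes +1; sign now -1
(4503/69): 4503 mod 69 = 18, so (4503/69) = (18/69)
factor out 2^1: 18 = 2^1·9; with 69 mod 8 = 5, (2/69) = -1; sign now +1; continue with (9/69)
flip (9/69) -> (69/9): both odd, 9 mod 4 = 1, 69 mod 4 = 1, so the flip contributes +1; sign now +1
(69/9): 69 mod 9 = 6, so (69/9) = (6/9)
factor out 2^1: 6 = 2^1·3; with 9 mod 8 = 1, (2/9) = +1; sign now +1; continue with (3/9)
flip (3/9) -> (9/3): both odd, 3 mod 4 = 3, 9 mod 4 = 1, so the flip contributes +1; sign now +1
(9/3): 9 mod 3 = 0, so (9/3) = (0/3)
reached (0/3); gcd(a, n) > 1, so (0/3) = 0 and the symbol is 0

0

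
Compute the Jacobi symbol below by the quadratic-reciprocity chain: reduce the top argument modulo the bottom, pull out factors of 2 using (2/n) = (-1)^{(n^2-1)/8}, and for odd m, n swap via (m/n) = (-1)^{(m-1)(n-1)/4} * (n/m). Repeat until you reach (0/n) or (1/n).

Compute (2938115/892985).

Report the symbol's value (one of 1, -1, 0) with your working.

0

(2938115/892985) = (259160/892985)   [reduce mod 892985]
259160 = 2^3·32395; (2/892985) = +1 since 892985 mod 8 = 1, so (259160/892985) = (+1)^3·(32395/892985); sign now +1
reciprocity: (32395/892985) = +1·(892985/32395) since 32395 mod 4 = 3, 892985 mod 4 = 1; sign now +1
(892985/32395) = (18320/32395)   [reduce mod 32395]
18320 = 2^4·1145; (2/32395) = -1 since 32395 mod 8 = 3, so (18320/32395) = (-1)^4·(1145/32395); sign now +1
reciprocity: (1145/32395) = +1·(32395/1145) since 1145 mod 4 = 1, 32395 mod 4 = 3; sign now +1
(32395/1145) = (335/1145)   [reduce mod 1145]
reciprocity: (335/1145) = +1·(1145/335) since 335 mod 4 = 3, 1145 mod 4 = 1; sign now +1
(1145/335) = (140/335)   [reduce mod 335]
140 = 2^2·35; (2/335) = +1 since 335 mod 8 = 7, so (140/335) = (+1)^2·(35/335); sign now +1
reciprocity: (35/335) = -1·(335/35) since 35 mod 4 = 3, 335 mod 4 = 3; sign now -1
(335/35) = (20/35)   [reduce mod 35]
20 = 2^2·5; (2/35) = -1 since 35 mod 8 = 3, so (20/35) = (-1)^2·(5/35); sign now -1
reciprocity: (5/35) = +1·(35/5) since 5 mod 4 = 1, 35 mod 4 = 3; sign now -1
(35/5) = (0/5)   [reduce mod 5]
(0/5) = 0   [gcd(a, n) > 1]; final value = 0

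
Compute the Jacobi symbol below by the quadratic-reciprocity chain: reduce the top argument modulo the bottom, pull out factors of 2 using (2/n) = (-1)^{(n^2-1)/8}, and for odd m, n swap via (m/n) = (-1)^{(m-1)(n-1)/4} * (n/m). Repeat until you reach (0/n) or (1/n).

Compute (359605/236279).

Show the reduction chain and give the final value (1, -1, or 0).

(359605/236279) = (123326/236279)   [reduce mod 236279]
123326 = 2^1·61663; (2/236279) = +1 since 236279 mod 8 = 7, so (123326/236279) = (+1)^1·(61663/236279); sign now +1
reciprocity: (61663/236279) = -1·(236279/61663) since 61663 mod 4 = 3, 236279 mod 4 = 3; sign now -1
(236279/61663) = (51290/61663)   [reduce mod 61663]
51290 = 2^1·25645; (2/61663) = +1 since 61663 mod 8 = 7, so (51290/61663) = (+1)^1·(25645/61663); sign now -1
reciprocity: (25645/61663) = +1·(61663/25645) since 25645 mod 4 = 1, 61663 mod 4 = 3; sign now -1
(61663/25645) = (10373/25645)   [reduce mod 25645]
reciprocity: (10373/25645) = +1·(25645/10373) since 10373 mod 4 = 1, 25645 mod 4 = 1; sign now -1
(25645/10373) = (4899/10373)   [reduce mod 10373]
reciprocity: (4899/10373) = +1·(10373/4899) since 4899 mod 4 = 3, 10373 mod 4 = 1; sign now -1
(10373/4899) = (575/4899)   [reduce mod 4899]
reciprocity: (575/4899) = -1·(4899/575) since 575 mod 4 = 3, 4899 mod 4 = 3; sign now +1
(4899/575) = (299/575)   [reduce mod 575]
reciprocity: (299/575) = -1·(575/299) since 299 mod 4 = 3, 575 mod 4 = 3; sign now -1
(575/299) = (276/299)   [reduce mod 299]
276 = 2^2·69; (2/299) = -1 since 299 mod 8 = 3, so (276/299) = (-1)^2·(69/299); sign now -1
reciprocity: (69/299) = +1·(299/69) since 69 mod 4 = 1, 299 mod 4 = 3; sign now -1
(299/69) = (23/69)   [reduce mod 69]
reciprocity: (23/69) = +1·(69/23) since 23 mod 4 = 3, 69 mod 4 = 1; sign now -1
(69/23) = (0/23)   [reduce mod 23]
(0/23) = 0   [gcd(a, n) > 1]; final value = 0

0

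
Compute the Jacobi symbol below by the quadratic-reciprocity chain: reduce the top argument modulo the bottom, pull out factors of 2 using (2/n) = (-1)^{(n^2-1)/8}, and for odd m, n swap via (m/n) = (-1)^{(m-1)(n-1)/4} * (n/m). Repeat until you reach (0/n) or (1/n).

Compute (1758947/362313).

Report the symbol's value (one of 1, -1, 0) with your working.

1

(1758947/362313) = (309695/362313)   [reduce mod 362313]
reciprocity: (309695/362313) = +1·(362313/309695) since 309695 mod 4 = 3, 362313 mod 4 = 1; sign now +1
(362313/309695) = (52618/309695)   [reduce mod 309695]
52618 = 2^1·26309; (2/309695) = +1 since 309695 mod 8 = 7, so (52618/309695) = (+1)^1·(26309/309695); sign now +1
reciprocity: (26309/309695) = +1·(309695/26309) since 26309 mod 4 = 1, 309695 mod 4 = 3; sign now +1
(309695/26309) = (20296/26309)   [reduce mod 26309]
20296 = 2^3·2537; (2/26309) = -1 since 26309 mod 8 = 5, so (20296/26309) = (-1)^3·(2537/26309); sign now -1
reciprocity: (2537/26309) = +1·(26309/2537) since 2537 mod 4 = 1, 26309 mod 4 = 1; sign now -1
(26309/2537) = (939/2537)   [reduce mod 2537]
reciprocity: (939/2537) = +1·(2537/939) since 939 mod 4 = 3, 2537 mod 4 = 1; sign now -1
(2537/939) = (659/939)   [reduce mod 939]
reciprocity: (659/939) = -1·(939/659) since 659 mod 4 = 3, 939 mod 4 = 3; sign now +1
(939/659) = (280/659)   [reduce mod 659]
280 = 2^3·35; (2/659) = -1 since 659 mod 8 = 3, so (280/659) = (-1)^3·(35/659); sign now -1
reciprocity: (35/659) = -1·(659/35) since 35 mod 4 = 3, 659 mod 4 = 3; sign now +1
(659/35) = (29/35)   [reduce mod 35]
reciprocity: (29/35) = +1·(35/29) since 29 mod 4 = 1, 35 mod 4 = 3; sign now +1
(35/29) = (6/29)   [reduce mod 29]
6 = 2^1·3; (2/29) = -1 since 29 mod 8 = 5, so (6/29) = (-1)^1·(3/29); sign now -1
reciprocity: (3/29) = +1·(29/3) since 3 mod 4 = 3, 29 mod 4 = 1; sign now -1
(29/3) = (2/3)   [reduce mod 3]
2 = 2^1·1; (2/3) = -1 since 3 mod 8 = 3, so (2/3) = (-1)^1·(1/3); sign now +1
(1/3) = 1; final value = sign = +1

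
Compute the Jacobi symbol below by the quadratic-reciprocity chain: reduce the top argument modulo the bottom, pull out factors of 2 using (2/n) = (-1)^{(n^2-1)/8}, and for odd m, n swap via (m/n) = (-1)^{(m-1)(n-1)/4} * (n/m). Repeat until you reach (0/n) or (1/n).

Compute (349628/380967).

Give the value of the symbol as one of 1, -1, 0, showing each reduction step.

1

349628 = 2^2·87407; (2/380967) = +1 since 380967 mod 8 = 7, so (349628/380967) = (+1)^2·(87407/380967); sign now +1
reciprocity: (87407/380967) = -1·(380967/87407) since 87407 mod 4 = 3, 380967 mod 4 = 3; sign now -1
(380967/87407) = (31339/87407)   [reduce mod 87407]
reciprocity: (31339/87407) = -1·(87407/31339) since 31339 mod 4 = 3, 87407 mod 4 = 3; sign now +1
(87407/31339) = (24729/31339)   [reduce mod 31339]
reciprocity: (24729/31339) = +1·(31339/24729) since 24729 mod 4 = 1, 31339 mod 4 = 3; sign now +1
(31339/24729) = (6610/24729)   [reduce mod 24729]
6610 = 2^1·3305; (2/24729) = +1 since 24729 mod 8 = 1, so (6610/24729) = (+1)^1·(3305/24729); sign now +1
reciprocity: (3305/24729) = +1·(24729/3305) since 3305 mod 4 = 1, 24729 mod 4 = 1; sign now +1
(24729/3305) = (1594/3305)   [reduce mod 3305]
1594 = 2^1·797; (2/3305) = +1 since 3305 mod 8 = 1, so (1594/3305) = (+1)^1·(797/3305); sign now +1
reciprocity: (797/3305) = +1·(3305/797) since 797 mod 4 = 1, 3305 mod 4 = 1; sign now +1
(3305/797) = (117/797)   [reduce mod 797]
reciprocity: (117/797) = +1·(797/117) since 117 mod 4 = 1, 797 mod 4 = 1; sign now +1
(797/117) = (95/117)   [reduce mod 117]
reciprocity: (95/117) = +1·(117/95) since 95 mod 4 = 3, 117 mod 4 = 1; sign now +1
(117/95) = (22/95)   [reduce mod 95]
22 = 2^1·11; (2/95) = +1 since 95 mod 8 = 7, so (22/95) = (+1)^1·(11/95); sign now +1
reciprocity: (11/95) = -1·(95/11) since 11 mod 4 = 3, 95 mod 4 = 3; sign now -1
(95/11) = (7/11)   [reduce mod 11]
reciprocity: (7/11) = -1·(11/7) since 7 mod 4 = 3, 11 mod 4 = 3; sign now +1
(11/7) = (4/7)   [reduce mod 7]
4 = 2^2·1; (2/7) = +1 since 7 mod 8 = 7, so (4/7) = (+1)^2·(1/7); sign now +1
(1/7) = 1; final value = sign = +1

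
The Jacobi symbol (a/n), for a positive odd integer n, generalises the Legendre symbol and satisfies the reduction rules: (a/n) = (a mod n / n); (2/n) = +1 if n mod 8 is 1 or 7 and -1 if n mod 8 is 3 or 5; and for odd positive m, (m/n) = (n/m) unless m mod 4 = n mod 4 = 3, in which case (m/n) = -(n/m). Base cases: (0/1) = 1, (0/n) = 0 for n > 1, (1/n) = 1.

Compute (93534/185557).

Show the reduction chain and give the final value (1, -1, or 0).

-1

factor out 2^1: 93534 = 2^1·46767; with 185557 mod 8 = 5, (2/185557) = -1; sign now -1; continue with (46767/185557)
flip (46767/185557) -> (185557/46767): both odd, 46767 mod 4 = 3, 185557 mod 4 = 1, so the flip contributes +1; sign now -1
(185557/46767): 185557 mod 46767 = 45256, so (185557/46767) = (45256/46767)
factor out 2^3: 45256 = 2^3·5657; with 46767 mod 8 = 7, (2/46767) = +1; sign now -1; continue with (5657/46767)
flip (5657/46767) -> (46767/5657): both odd, 5657 mod 4 = 1, 46767 mod 4 = 3, so the flip contributes +1; sign now -1
(46767/5657): 46767 mod 5657 = 1511, so (46767/5657) = (1511/5657)
flip (1511/5657) -> (5657/1511): both odd, 1511 mod 4 = 3, 5657 mod 4 = 1, so the flip contributes +1; sign now -1
(5657/1511): 5657 mod 1511 = 1124, so (5657/1511) = (1124/1511)
factor out 2^2: 1124 = 2^2·281; with 1511 mod 8 = 7, (2/1511) = +1; sign now -1; continue with (281/1511)
flip (281/1511) -> (1511/281): both odd, 281 mod 4 = 1, 1511 mod 4 = 3, so the flip contributes +1; sign now -1
(1511/281): 1511 mod 281 = 106, so (1511/281) = (106/281)
factor out 2^1: 106 = 2^1·53; with 281 mod 8 = 1, (2/281) = +1; sign now -1; continue with (53/281)
flip (53/281) -> (281/53): both odd, 53 mod 4 = 1, 281 mod 4 = 1, so the flip contributes +1; sign now -1
(281/53): 281 mod 53 = 16, so (281/53) = (16/53)
factor out 2^4: 16 = 2^4·1; with 53 mod 8 = 5, (2/53) = -1; sign now -1; continue with (1/53)
reached (1/53) = 1, so the symbol is -1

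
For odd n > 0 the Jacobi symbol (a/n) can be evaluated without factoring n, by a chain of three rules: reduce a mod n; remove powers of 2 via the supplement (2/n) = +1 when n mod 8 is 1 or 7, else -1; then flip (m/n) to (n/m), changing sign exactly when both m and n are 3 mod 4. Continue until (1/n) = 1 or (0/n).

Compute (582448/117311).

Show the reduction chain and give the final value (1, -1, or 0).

(582448/117311) = (113204/117311)   [reduce mod 117311]
113204 = 2^2·28301; (2/117311) = +1 since 117311 mod 8 = 7, so (113204/117311) = (+1)^2·(28301/117311); sign now +1
reciprocity: (28301/117311) = +1·(117311/28301) since 28301 mod 4 = 1, 117311 mod 4 = 3; sign now +1
(117311/28301) = (4107/28301)   [reduce mod 28301]
reciprocity: (4107/28301) = +1·(28301/4107) since 4107 mod 4 = 3, 28301 mod 4 = 1; sign now +1
(28301/4107) = (3659/4107)   [reduce mod 4107]
reciprocity: (3659/4107) = -1·(4107/3659) since 3659 mod 4 = 3, 4107 mod 4 = 3; sign now -1
(4107/3659) = (448/3659)   [reduce mod 3659]
448 = 2^6·7; (2/3659) = -1 since 3659 mod 8 = 3, so (448/3659) = (-1)^6·(7/3659); sign now -1
reciprocity: (7/3659) = -1·(3659/7) since 7 mod 4 = 3, 3659 mod 4 = 3; sign now +1
(3659/7) = (5/7)   [reduce mod 7]
reciprocity: (5/7) = +1·(7/5) since 5 mod 4 = 1, 7 mod 4 = 3; sign now +1
(7/5) = (2/5)   [reduce mod 5]
2 = 2^1·1; (2/5) = -1 since 5 mod 8 = 5, so (2/5) = (-1)^1·(1/5); sign now -1
(1/5) = 1; final value = sign = -1

-1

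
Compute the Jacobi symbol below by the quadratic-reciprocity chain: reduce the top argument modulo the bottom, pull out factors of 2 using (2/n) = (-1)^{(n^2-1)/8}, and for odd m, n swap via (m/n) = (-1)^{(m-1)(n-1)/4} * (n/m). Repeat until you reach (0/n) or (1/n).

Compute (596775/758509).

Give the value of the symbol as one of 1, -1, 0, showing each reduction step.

-1

reciprocity: (596775/758509) = +1·(758509/596775) since 596775 mod 4 = 3, 758509 mod 4 = 1; sign now +1
(758509/596775) = (161734/596775)   [reduce mod 596775]
161734 = 2^1·80867; (2/596775) = +1 since 596775 mod 8 = 7, so (161734/596775) = (+1)^1·(80867/596775); sign now +1
reciprocity: (80867/596775) = -1·(596775/80867) since 80867 mod 4 = 3, 596775 mod 4 = 3; sign now -1
(596775/80867) = (30706/80867)   [reduce mod 80867]
30706 = 2^1·15353; (2/80867) = -1 since 80867 mod 8 = 3, so (30706/80867) = (-1)^1·(15353/80867); sign now +1
reciprocity: (15353/80867) = +1·(80867/15353) since 15353 mod 4 = 1, 80867 mod 4 = 3; sign now +1
(80867/15353) = (4102/15353)   [reduce mod 15353]
4102 = 2^1·2051; (2/15353) = +1 since 15353 mod 8 = 1, so (4102/15353) = (+1)^1·(2051/15353); sign now +1
reciprocity: (2051/15353) = +1·(15353/2051) since 2051 mod 4 = 3, 15353 mod 4 = 1; sign now +1
(15353/2051) = (996/2051)   [reduce mod 2051]
996 = 2^2·249; (2/2051) = -1 since 2051 mod 8 = 3, so (996/2051) = (-1)^2·(249/2051); sign now +1
reciprocity: (249/2051) = +1·(2051/249) since 249 mod 4 = 1, 2051 mod 4 = 3; sign now +1
(2051/249) = (59/249)   [reduce mod 249]
reciprocity: (59/249) = +1·(249/59) since 59 mod 4 = 3, 249 mod 4 = 1; sign now +1
(249/59) = (13/59)   [reduce mod 59]
reciprocity: (13/59) = +1·(59/13) since 13 mod 4 = 1, 59 mod 4 = 3; sign now +1
(59/13) = (7/13)   [reduce mod 13]
reciprocity: (7/13) = +1·(13/7) since 7 mod 4 = 3, 13 mod 4 = 1; sign now +1
(13/7) = (6/7)   [reduce mod 7]
6 = 2^1·3; (2/7) = +1 since 7 mod 8 = 7, so (6/7) = (+1)^1·(3/7); sign now +1
reciprocity: (3/7) = -1·(7/3) since 3 mod 4 = 3, 7 mod 4 = 3; sign now -1
(7/3) = (1/3)   [reduce mod 3]
(1/3) = 1; final value = sign = -1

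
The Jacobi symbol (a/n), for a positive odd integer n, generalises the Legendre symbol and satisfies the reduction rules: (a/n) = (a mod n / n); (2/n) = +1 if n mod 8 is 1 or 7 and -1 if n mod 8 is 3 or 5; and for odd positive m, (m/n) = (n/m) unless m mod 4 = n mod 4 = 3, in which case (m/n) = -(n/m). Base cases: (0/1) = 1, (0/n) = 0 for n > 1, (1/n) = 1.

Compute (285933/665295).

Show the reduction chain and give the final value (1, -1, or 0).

0

reciprocity: (285933/665295) = +1·(665295/285933) since 285933 mod 4 = 1, 665295 mod 4 = 3; sign now +1
(665295/285933) = (93429/285933)   [reduce mod 285933]
reciprocity: (93429/285933) = +1·(285933/93429) since 93429 mod 4 = 1, 285933 mod 4 = 1; sign now +1
(285933/93429) = (5646/93429)   [reduce mod 93429]
5646 = 2^1·2823; (2/93429) = -1 since 93429 mod 8 = 5, so (5646/93429) = (-1)^1·(2823/93429); sign now -1
reciprocity: (2823/93429) = +1·(93429/2823) since 2823 mod 4 = 3, 93429 mod 4 = 1; sign now -1
(93429/2823) = (270/2823)   [reduce mod 2823]
270 = 2^1·135; (2/2823) = +1 since 2823 mod 8 = 7, so (270/2823) = (+1)^1·(135/2823); sign now -1
reciprocity: (135/2823) = -1·(2823/135) since 135 mod 4 = 3, 2823 mod 4 = 3; sign now +1
(2823/135) = (123/135)   [reduce mod 135]
reciprocity: (123/135) = -1·(135/123) since 123 mod 4 = 3, 135 mod 4 = 3; sign now -1
(135/123) = (12/123)   [reduce mod 123]
12 = 2^2·3; (2/123) = -1 since 123 mod 8 = 3, so (12/123) = (-1)^2·(3/123); sign now -1
reciprocity: (3/123) = -1·(123/3) since 3 mod 4 = 3, 123 mod 4 = 3; sign now +1
(123/3) = (0/3)   [reduce mod 3]
(0/3) = 0   [gcd(a, n) > 1]; final value = 0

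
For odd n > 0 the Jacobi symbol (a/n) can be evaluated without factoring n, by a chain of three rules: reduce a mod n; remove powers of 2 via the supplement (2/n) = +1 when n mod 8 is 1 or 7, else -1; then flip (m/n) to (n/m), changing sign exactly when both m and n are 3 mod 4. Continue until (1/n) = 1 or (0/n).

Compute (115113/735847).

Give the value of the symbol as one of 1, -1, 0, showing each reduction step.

1

flip (115113/735847) -> (735847/115113): both odd, 115113 mod 4 = 1, 735847 mod 4 = 3, so the flip contributes +1; sign now +1
(735847/115113): 735847 mod 115113 = 45169, so (735847/115113) = (45169/115113)
flip (45169/115113) -> (115113/45169): both odd, 45169 mod 4 = 1, 115113 mod 4 = 1, so the flip contributes +1; sign now +1
(115113/45169): 115113 mod 45169 = 24775, so (115113/45169) = (24775/45169)
flip (24775/45169) -> (45169/24775): both odd, 24775 mod 4 = 3, 45169 mod 4 = 1, so the flip contributes +1; sign now +1
(45169/24775): 45169 mod 24775 = 20394, so (45169/24775) = (20394/24775)
factor out 2^1: 20394 = 2^1·10197; with 24775 mod 8 = 7, (2/24775) = +1; sign now +1; continue with (10197/24775)
flip (10197/24775) -> (24775/10197): both odd, 10197 mod 4 = 1, 24775 mod 4 = 3, so the flip contributes +1; sign now +1
(24775/10197): 24775 mod 10197 = 4381, so (24775/10197) = (4381/10197)
flip (4381/10197) -> (10197/4381): both odd, 4381 mod 4 = 1, 10197 mod 4 = 1, so the flip contributes +1; sign now +1
(10197/4381): 10197 mod 4381 = 1435, so (10197/4381) = (1435/4381)
flip (1435/4381) -> (4381/1435): both odd, 1435 mod 4 = 3, 4381 mod 4 = 1, so the flip contributes +1; sign now +1
(4381/1435): 4381 mod 1435 = 76, so (4381/1435) = (76/1435)
factor out 2^2: 76 = 2^2·19; with 1435 mod 8 = 3, (2/1435) = -1; sign now +1; continue with (19/1435)
flip (19/1435) -> (1435/19): both odd, 19 mod 4 = 3, 1435 mod 4 = 3, so the flip contributes -1; sign now -1
(1435/19): 1435 mod 19 = 10, so (1435/19) = (10/19)
factor out 2^1: 10 = 2^1·5; with 19 mod 8 = 3, (2/19) = -1; sign now +1; continue with (5/19)
flip (5/19) -> (19/5): both odd, 5 mod 4 = 1, 19 mod 4 = 3, so the flip contributes +1; sign now +1
(19/5): 19 mod 5 = 4, so (19/5) = (4/5)
factor out 2^2: 4 = 2^2·1; with 5 mod 8 = 5, (2/5) = -1; sign now +1; continue with (1/5)
reached (1/5) = 1, so the symbol is +1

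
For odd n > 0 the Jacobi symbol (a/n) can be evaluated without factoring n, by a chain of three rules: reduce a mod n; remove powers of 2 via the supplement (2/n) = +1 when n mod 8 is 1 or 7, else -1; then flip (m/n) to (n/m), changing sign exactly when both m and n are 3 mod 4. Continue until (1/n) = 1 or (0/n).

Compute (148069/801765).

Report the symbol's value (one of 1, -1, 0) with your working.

flip (148069/801765) -> (801765/148069): both odd, 148069 mod 4 = 1, 801765 mod 4 = 1, so the flip contributes +1; sign now +1
(801765/148069): 801765 mod 148069 = 61420, so (801765/148069) = (61420/148069)
factor out 2^2: 61420 = 2^2·15355; with 148069 mod 8 = 5, (2/148069) = -1; sign now +1; continue with (15355/148069)
flip (15355/148069) -> (148069/15355): both odd, 15355 mod 4 = 3, 148069 mod 4 = 1, so the flip contributes +1; sign now +1
(148069/15355): 148069 mod 15355 = 9874, so (148069/15355) = (9874/15355)
factor out 2^1: 9874 = 2^1·4937; with 15355 mod 8 = 3, (2/15355) = -1; sign now -1; continue with (4937/15355)
flip (4937/15355) -> (15355/4937): both odd, 4937 mod 4 = 1, 15355 mod 4 = 3, so the flip contributes +1; sign now -1
(15355/4937): 15355 mod 4937 = 544, so (15355/4937) = (544/4937)
factor out 2^5: 544 = 2^5·17; with 4937 mod 8 = 1, (2/4937) = +1; sign now -1; continue with (17/4937)
flip (17/4937) -> (4937/17): both odd, 17 mod 4 = 1, 4937 mod 4 = 1, so the flip contributes +1; sign now -1
(4937/17): 4937 mod 17 = 7, so (4937/17) = (7/17)
flip (7/17) -> (17/7): both odd, 7 mod 4 = 3, 17 mod 4 = 1, so the flip contributes +1; sign now -1
(17/7): 17 mod 7 = 3, so (17/7) = (3/7)
flip (3/7) -> (7/3): both odd, 3 mod 4 = 3, 7 mod 4 = 3, so the flip contributes -1; sign now +1
(7/3): 7 mod 3 = 1, so (7/3) = (1/3)
reached (1/3) = 1, so the symbol is +1

1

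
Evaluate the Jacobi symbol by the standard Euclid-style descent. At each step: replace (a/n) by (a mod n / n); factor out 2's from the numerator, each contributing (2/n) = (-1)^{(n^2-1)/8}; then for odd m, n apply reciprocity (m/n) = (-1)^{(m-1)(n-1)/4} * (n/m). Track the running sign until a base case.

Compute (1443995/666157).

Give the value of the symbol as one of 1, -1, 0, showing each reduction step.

1

(1443995/666157) = (111681/666157)   [reduce mod 666157]
reciprocity: (111681/666157) = +1·(666157/111681) since 111681 mod 4 = 1, 666157 mod 4 = 1; sign now +1
(666157/111681) = (107752/111681)   [reduce mod 111681]
107752 = 2^3·13469; (2/111681) = +1 since 111681 mod 8 = 1, so (107752/111681) = (+1)^3·(13469/111681); sign now +1
reciprocity: (13469/111681) = +1·(111681/13469) since 13469 mod 4 = 1, 111681 mod 4 = 1; sign now +1
(111681/13469) = (3929/13469)   [reduce mod 13469]
reciprocity: (3929/13469) = +1·(13469/3929) since 3929 mod 4 = 1, 13469 mod 4 = 1; sign now +1
(13469/3929) = (1682/3929)   [reduce mod 3929]
1682 = 2^1·841; (2/3929) = +1 since 3929 mod 8 = 1, so (1682/3929) = (+1)^1·(841/3929); sign now +1
reciprocity: (841/3929) = +1·(3929/841) since 841 mod 4 = 1, 3929 mod 4 = 1; sign now +1
(3929/841) = (565/841)   [reduce mod 841]
reciprocity: (565/841) = +1·(841/565) since 565 mod 4 = 1, 841 mod 4 = 1; sign now +1
(841/565) = (276/565)   [reduce mod 565]
276 = 2^2·69; (2/565) = -1 since 565 mod 8 = 5, so (276/565) = (-1)^2·(69/565); sign now +1
reciprocity: (69/565) = +1·(565/69) since 69 mod 4 = 1, 565 mod 4 = 1; sign now +1
(565/69) = (13/69)   [reduce mod 69]
reciprocity: (13/69) = +1·(69/13) since 13 mod 4 = 1, 69 mod 4 = 1; sign now +1
(69/13) = (4/13)   [reduce mod 13]
4 = 2^2·1; (2/13) = -1 since 13 mod 8 = 5, so (4/13) = (-1)^2·(1/13); sign now +1
(1/13) = 1; final value = sign = +1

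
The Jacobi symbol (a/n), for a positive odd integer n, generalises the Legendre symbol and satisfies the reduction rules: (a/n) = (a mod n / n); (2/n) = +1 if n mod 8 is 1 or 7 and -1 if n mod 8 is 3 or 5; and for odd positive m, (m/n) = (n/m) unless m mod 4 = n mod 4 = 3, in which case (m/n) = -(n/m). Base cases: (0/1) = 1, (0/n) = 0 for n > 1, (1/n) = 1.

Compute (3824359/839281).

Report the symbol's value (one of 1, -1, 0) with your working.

(3824359/839281) = (467235/839281)   [reduce mod 839281]
reciprocity: (467235/839281) = +1·(839281/467235) since 467235 mod 4 = 3, 839281 mod 4 = 1; sign now +1
(839281/467235) = (372046/467235)   [reduce mod 467235]
372046 = 2^1·186023; (2/467235) = -1 since 467235 mod 8 = 3, so (372046/467235) = (-1)^1·(186023/467235); sign now -1
reciprocity: (186023/467235) = -1·(467235/186023) since 186023 mod 4 = 3, 467235 mod 4 = 3; sign now +1
(467235/186023) = (95189/186023)   [reduce mod 186023]
reciprocity: (95189/186023) = +1·(186023/95189) since 95189 mod 4 = 1, 186023 mod 4 = 3; sign now +1
(186023/95189) = (90834/95189)   [reduce mod 95189]
90834 = 2^1·45417; (2/95189) = -1 since 95189 mod 8 = 5, so (90834/95189) = (-1)^1·(45417/95189); sign now -1
reciprocity: (45417/95189) = +1·(95189/45417) since 45417 mod 4 = 1, 95189 mod 4 = 1; sign now -1
(95189/45417) = (4355/45417)   [reduce mod 45417]
reciprocity: (4355/45417) = +1·(45417/4355) since 4355 mod 4 = 3, 45417 mod 4 = 1; sign now -1
(45417/4355) = (1867/4355)   [reduce mod 4355]
reciprocity: (1867/4355) = -1·(4355/1867) since 1867 mod 4 = 3, 4355 mod 4 = 3; sign now +1
(4355/1867) = (621/1867)   [reduce mod 1867]
reciprocity: (621/1867) = +1·(1867/621) since 621 mod 4 = 1, 1867 mod 4 = 3; sign now +1
(1867/621) = (4/621)   [reduce mod 621]
4 = 2^2·1; (2/621) = -1 since 621 mod 8 = 5, so (4/621) = (-1)^2·(1/621); sign now +1
(1/621) = 1; final value = sign = +1

1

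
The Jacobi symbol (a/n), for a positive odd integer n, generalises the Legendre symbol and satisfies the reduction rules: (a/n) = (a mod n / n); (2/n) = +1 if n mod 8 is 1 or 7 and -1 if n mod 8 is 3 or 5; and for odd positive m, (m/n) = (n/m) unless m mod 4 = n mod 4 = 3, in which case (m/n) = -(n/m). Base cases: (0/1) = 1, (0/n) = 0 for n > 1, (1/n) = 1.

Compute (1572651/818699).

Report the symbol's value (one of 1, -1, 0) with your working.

(1572651/818699): 1572651 mod 818699 = 753952, so (1572651/818699) = (753952/818699)
factor out 2^5: 753952 = 2^5·23561; with 818699 mod 8 = 3, (2/818699) = -1; sign now -1; continue with (23561/818699)
flip (23561/818699) -> (818699/23561): both odd, 23561 mod 4 = 1, 818699 mod 4 = 3, so the flip contributes +1; sign now -1
(818699/23561): 818699 mod 23561 = 17625, so (818699/23561) = (17625/23561)
flip (17625/23561) -> (23561/17625): both odd, 17625 mod 4 = 1, 23561 mod 4 = 1, so the flip contributes +1; sign now -1
(23561/17625): 23561 mod 17625 = 5936, so (23561/17625) = (5936/17625)
factor out 2^4: 5936 = 2^4·371; with 17625 mod 8 = 1, (2/17625) = +1; sign now -1; continue with (371/17625)
flip (371/17625) -> (17625/371): both odd, 371 mod 4 = 3, 17625 mod 4 = 1, so the flip contributes +1; sign now -1
(17625/371): 17625 mod 371 = 188, so (17625/371) = (188/371)
factor out 2^2: 188 = 2^2·47; with 371 mod 8 = 3, (2/371) = -1; sign now -1; continue with (47/371)
flip (47/371) -> (371/47): both odd, 47 mod 4 = 3, 371 mod 4 = 3, so the flip contributes -1; sign now +1
(371/47): 371 mod 47 = 42, so (371/47) = (42/47)
factor out 2^1: 42 = 2^1·21; with 47 mod 8 = 7, (2/47) = +1; sign now +1; continue with (21/47)
flip (21/47) -> (47/21): both odd, 21 mod 4 = 1, 47 mod 4 = 3, so the flip contributes +1; sign now +1
(47/21): 47 mod 21 = 5, so (47/21) = (5/21)
flip (5/21) -> (21/5): both odd, 5 mod 4 = 1, 21 mod 4 = 1, so the flip contributes +1; sign now +1
(21/5): 21 mod 5 = 1, so (21/5) = (1/5)
reached (1/5) = 1, so the symbol is +1

1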